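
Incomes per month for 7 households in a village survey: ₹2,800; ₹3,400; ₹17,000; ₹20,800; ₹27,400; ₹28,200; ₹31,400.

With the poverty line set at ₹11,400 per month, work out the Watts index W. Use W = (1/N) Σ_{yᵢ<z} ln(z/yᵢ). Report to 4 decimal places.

Below the line: ₹2,800, ₹3,400 (q = 2 of N = 7).
ln(z/y) terms: ln(11400/2800) = 1.4040; ln(11400/3400) = 1.2098.
W = 2.613832 / 7 = 0.3734.

0.3734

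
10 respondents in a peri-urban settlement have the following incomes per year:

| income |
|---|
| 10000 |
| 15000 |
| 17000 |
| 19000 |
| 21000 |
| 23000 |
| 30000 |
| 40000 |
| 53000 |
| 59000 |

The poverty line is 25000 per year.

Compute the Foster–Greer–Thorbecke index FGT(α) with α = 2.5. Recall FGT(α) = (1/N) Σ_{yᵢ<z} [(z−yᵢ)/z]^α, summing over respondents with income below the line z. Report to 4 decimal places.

0.0478

Incomes under z: 10000, 15000, 17000, 19000, 21000, 23000 (q = 6 of N = 10).
Normalized shortfalls: (25000−10000)/25000 = 0.6000; (25000−15000)/25000 = 0.4000; (25000−17000)/25000 = 0.3200; (25000−19000)/25000 = 0.2400; (25000−21000)/25000 = 0.1600; (25000−23000)/25000 = 0.0800.
Raised to α = 2.5: 0.27885; 0.10119; 0.05793; 0.02822; 0.01024; 0.00181.
Sum = 0.478242; FGT(2.5) = 0.478242 / 10 = 0.0478.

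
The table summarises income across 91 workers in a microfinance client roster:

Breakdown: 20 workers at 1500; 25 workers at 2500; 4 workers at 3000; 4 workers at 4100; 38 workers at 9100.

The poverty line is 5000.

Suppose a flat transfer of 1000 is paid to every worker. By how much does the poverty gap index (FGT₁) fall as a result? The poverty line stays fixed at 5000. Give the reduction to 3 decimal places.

Before: below the line — 20×1500, 25×2500, 4×3000, 4×4100; poverty gap index (FGT₁) = 0.31670.
After the 1000 transfer: below the line — 20×2500, 25×3500, 4×4000; poverty gap index (FGT₁) = 0.20110.
Reduction = 0.31670 − 0.20110 = 0.116.

0.116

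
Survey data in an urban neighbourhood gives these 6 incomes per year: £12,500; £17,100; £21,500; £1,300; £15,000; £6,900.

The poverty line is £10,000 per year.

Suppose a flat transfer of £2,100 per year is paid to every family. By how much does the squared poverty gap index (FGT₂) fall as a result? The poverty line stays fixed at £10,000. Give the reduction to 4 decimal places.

0.0679

Before: below the line — £1,300, £6,900; squared poverty gap index (FGT₂) = 0.142167.
After the £2,100 transfer: below the line — £3,400, £9,000; squared poverty gap index (FGT₂) = 0.074267.
Reduction = 0.142167 − 0.074267 = 0.0679.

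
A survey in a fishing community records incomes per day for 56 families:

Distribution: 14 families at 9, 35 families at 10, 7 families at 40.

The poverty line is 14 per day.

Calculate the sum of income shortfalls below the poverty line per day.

210

Poor units: 14×9, 35×10 (q = 49 of N = 56).
Individual gaps: 14×(14−9) = 70; 35×(14−10) = 140.
Aggregate gap = 210.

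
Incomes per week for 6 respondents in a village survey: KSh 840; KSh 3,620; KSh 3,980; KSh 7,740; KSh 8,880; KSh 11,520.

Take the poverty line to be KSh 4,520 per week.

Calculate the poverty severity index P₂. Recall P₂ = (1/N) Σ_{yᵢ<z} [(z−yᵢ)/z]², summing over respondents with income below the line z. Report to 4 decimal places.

0.1195

Incomes under z: KSh 840, KSh 3,620, KSh 3,980 (q = 3 of N = 6).
Gap ratios (z−y)/z: (4520−840)/4520 = 0.8142; (4520−3620)/4520 = 0.1991; (4520−3980)/4520 = 0.1195.
Squared: 0.6629; 0.0396; 0.0143.
Sum = 0.716775; P₂ = 0.716775 / 6 = 0.1195.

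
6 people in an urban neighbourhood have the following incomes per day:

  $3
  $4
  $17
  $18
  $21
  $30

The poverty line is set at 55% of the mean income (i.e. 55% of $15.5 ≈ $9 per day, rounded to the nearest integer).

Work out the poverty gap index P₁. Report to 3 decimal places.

0.204

Below z: $3, $4 (q = 2 of N = 6).
Relative gaps: (9−3)/9 = 0.6667; (9−4)/9 = 0.5556.
Sum of shortfalls = 1.222222; P₁ averages over all N: 1.222222 / 6 = 0.204.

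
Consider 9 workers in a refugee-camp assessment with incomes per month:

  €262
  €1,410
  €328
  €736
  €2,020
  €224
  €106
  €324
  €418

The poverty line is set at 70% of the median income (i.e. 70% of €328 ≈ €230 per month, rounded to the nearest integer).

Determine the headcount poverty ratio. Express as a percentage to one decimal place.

22.2%

2 of the 9 workers have income below €230.
H = 2/9 = 22.2%.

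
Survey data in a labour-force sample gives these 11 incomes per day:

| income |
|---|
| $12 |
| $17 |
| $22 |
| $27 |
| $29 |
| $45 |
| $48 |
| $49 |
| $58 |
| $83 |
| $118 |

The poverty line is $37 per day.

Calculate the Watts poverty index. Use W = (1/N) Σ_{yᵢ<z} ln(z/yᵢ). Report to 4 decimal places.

Below z: $12, $17, $22, $27, $29 (q = 5 of N = 11).
Log gaps: ln(37/12) = 1.1260; ln(37/17) = 0.7777; ln(37/22) = 0.5199; ln(37/27) = 0.3151; ln(37/29) = 0.2436.
W = 2.982294 / 11 = 0.2711.

0.2711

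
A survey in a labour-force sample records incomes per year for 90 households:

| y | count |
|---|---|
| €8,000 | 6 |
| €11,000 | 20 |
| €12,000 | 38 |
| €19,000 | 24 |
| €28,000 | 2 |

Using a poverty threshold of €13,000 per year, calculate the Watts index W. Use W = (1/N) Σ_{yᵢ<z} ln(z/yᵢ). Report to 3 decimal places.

Poor units: 6×€8,000, 20×€11,000, 38×€12,000 (q = 64 of N = 90).
Log gaps: ln(13000/8000) = 0.4855 (×6); ln(13000/11000) = 0.1671 (×20); ln(13000/12000) = 0.0800 (×38).
W = 9.295751 / 90 = 0.103.

0.103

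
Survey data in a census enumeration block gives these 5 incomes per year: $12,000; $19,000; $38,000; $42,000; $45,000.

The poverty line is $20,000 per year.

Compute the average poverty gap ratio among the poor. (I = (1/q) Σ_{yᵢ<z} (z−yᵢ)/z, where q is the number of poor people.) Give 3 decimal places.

Below the line: $12,000, $19,000 (q = 2 of N = 5).
Relative gaps: 0.4000, 0.0500; sum = 0.450000.
The income-gap ratio divides by q (the poor only): 0.450000 / 2 = 0.225.

0.225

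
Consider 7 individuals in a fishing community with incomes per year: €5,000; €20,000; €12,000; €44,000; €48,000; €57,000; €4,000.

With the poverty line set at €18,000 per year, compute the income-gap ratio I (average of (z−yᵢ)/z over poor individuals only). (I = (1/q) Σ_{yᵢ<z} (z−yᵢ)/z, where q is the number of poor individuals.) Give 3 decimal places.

Below the line: €4,000, €5,000, €12,000 (q = 3 of N = 7).
Shortfall ratios (z−y)/z: 0.7778, 0.7222, 0.3333; sum = 1.833333.
I averages over the q = 3 poor units only: 1.833333 / 3 = 0.611.

0.611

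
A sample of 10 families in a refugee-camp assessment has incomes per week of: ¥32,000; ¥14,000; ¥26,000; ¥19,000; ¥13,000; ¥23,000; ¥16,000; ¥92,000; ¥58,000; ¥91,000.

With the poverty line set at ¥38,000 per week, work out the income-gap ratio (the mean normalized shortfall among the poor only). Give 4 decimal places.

Incomes under z: ¥13,000, ¥14,000, ¥16,000, ¥19,000, ¥23,000, ¥26,000, ¥32,000 (q = 7 of N = 10).
Relative gaps: 0.6579, 0.6316, 0.5789, 0.5000, 0.3947, 0.3158, 0.1579; sum = 3.236842.
I averages over the q = 7 poor units only: 3.236842 / 7 = 0.4624.

0.4624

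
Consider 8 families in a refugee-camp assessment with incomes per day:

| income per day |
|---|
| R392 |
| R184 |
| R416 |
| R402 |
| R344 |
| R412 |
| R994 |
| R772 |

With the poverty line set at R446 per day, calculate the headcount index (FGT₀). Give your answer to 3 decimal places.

6 of the 8 families have income below R446.
H = 6/8 = 0.750.

0.750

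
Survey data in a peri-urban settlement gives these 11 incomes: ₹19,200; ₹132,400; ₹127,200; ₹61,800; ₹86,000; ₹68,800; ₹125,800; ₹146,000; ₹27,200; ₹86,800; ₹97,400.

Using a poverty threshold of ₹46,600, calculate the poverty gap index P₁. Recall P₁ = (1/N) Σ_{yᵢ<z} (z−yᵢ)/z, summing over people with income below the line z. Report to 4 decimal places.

0.0913

Poor units: ₹19,200, ₹27,200 (q = 2 of N = 11).
Shortfall ratios: (46600−19200)/46600 = 0.5880; (46600−27200)/46600 = 0.4163.
Sum of shortfalls = 1.004292; P₁ averages over all N: 1.004292 / 11 = 0.0913.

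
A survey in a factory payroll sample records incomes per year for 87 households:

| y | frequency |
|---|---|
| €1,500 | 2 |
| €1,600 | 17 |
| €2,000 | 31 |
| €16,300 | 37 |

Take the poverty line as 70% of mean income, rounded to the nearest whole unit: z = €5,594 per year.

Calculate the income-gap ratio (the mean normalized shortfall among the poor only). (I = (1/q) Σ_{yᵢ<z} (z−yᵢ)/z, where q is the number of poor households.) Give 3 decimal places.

Below the line: 2×€1,500, 17×€1,600, 31×€2,000 (q = 50 of N = 87).
Shortfall ratios (z−y)/z: 0.7319 (×2), 0.7140 (×17), 0.6425 (×31); sum = 33.518055.
The income-gap ratio divides by q (the poor only): 33.518055 / 50 = 0.670.

0.670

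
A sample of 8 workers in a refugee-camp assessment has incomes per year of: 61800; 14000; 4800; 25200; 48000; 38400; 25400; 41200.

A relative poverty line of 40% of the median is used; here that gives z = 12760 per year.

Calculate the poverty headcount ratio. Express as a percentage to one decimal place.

1 of the 8 workers have income below 12760.
H = 1/8 = 12.5%.

12.5%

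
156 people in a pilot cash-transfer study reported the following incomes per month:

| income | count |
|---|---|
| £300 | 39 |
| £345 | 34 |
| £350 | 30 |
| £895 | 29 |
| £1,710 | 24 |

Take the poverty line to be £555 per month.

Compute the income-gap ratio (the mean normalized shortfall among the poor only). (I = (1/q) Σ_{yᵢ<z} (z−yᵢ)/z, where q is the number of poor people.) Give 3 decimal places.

0.406

Below the line: 39×£300, 34×£345, 30×£350 (q = 103 of N = 156).
Relative gaps: 0.4595 (×39), 0.3784 (×34), 0.3694 (×30); sum = 41.864865.
I averages over the q = 103 poor units only: 41.864865 / 103 = 0.406.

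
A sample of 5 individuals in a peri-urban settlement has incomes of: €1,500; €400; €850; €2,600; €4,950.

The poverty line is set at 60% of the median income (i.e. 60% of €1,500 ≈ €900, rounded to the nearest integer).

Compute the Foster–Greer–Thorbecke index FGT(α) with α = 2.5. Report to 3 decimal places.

Below z: €400, €850 (q = 2 of N = 5).
Shortfall ratios: (900−400)/900 = 0.5556; (900−850)/900 = 0.0556.
Raised to α = 2.5: 0.23005; 0.00073.
Sum = 0.230776; FGT(2.5) = 0.230776 / 5 = 0.046.

0.046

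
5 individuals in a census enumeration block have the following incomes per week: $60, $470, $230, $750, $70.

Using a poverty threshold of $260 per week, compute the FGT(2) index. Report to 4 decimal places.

Below the line: $60, $70, $230 (q = 3 of N = 5).
Normalized shortfalls: (260−60)/260 = 0.7692; (260−70)/260 = 0.7308; (260−230)/260 = 0.1154.
Squared: 0.5917; 0.5340; 0.0133.
Sum = 1.139053; P₂ = 1.139053 / 5 = 0.2278.

0.2278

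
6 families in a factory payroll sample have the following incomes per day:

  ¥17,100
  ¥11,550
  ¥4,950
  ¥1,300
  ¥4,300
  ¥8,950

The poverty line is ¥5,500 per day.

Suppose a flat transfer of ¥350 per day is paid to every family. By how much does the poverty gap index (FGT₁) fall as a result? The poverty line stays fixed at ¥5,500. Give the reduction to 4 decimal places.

0.0318

Before: below the line — ¥1,300, ¥4,300, ¥4,950; poverty gap index (FGT₁) = 0.180303.
After the ¥350 transfer: below the line — ¥1,650, ¥4,650, ¥5,300; poverty gap index (FGT₁) = 0.148485.
Reduction = 0.180303 − 0.148485 = 0.0318.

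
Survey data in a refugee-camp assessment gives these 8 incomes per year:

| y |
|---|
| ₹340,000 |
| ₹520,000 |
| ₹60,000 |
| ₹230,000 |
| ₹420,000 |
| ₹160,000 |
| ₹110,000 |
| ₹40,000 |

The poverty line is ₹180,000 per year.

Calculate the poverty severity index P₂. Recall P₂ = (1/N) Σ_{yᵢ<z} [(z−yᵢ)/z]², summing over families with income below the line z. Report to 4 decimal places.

0.1516

Poor units: ₹40,000, ₹60,000, ₹110,000, ₹160,000 (q = 4 of N = 8).
Normalized shortfalls: (180000−40000)/180000 = 0.7778; (180000−60000)/180000 = 0.6667; (180000−110000)/180000 = 0.3889; (180000−160000)/180000 = 0.1111.
Squared: 0.6049; 0.4444; 0.1512; 0.0123.
Sum = 1.212963; P₂ = 1.212963 / 8 = 0.1516.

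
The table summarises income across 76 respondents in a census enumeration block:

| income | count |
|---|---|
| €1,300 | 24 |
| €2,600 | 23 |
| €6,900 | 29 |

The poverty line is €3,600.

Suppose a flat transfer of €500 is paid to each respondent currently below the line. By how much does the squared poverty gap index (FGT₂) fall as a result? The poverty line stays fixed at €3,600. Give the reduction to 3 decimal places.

Before: below the line — 24×€1,300, 23×€2,600; squared poverty gap index (FGT₂) = 0.15225.
After the €500 transfer: below the line — 24×€1,800, 23×€3,100; squared poverty gap index (FGT₂) = 0.08479.
Reduction = 0.15225 − 0.08479 = 0.067.

0.067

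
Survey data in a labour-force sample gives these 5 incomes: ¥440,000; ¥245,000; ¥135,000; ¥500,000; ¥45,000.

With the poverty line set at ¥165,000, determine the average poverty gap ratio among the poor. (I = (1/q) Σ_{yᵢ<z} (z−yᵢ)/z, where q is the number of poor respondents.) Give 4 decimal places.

Poor units: ¥45,000, ¥135,000 (q = 2 of N = 5).
Relative gaps: 0.7273, 0.1818; sum = 0.909091.
I averages over the q = 2 poor units only: 0.909091 / 2 = 0.4545.

0.4545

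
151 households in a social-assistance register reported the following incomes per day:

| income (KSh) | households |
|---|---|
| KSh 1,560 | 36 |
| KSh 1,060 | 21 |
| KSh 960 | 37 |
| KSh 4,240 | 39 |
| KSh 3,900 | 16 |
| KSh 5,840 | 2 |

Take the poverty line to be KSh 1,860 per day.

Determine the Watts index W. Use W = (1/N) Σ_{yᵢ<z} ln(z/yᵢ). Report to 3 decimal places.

0.282

Below z: 37×KSh 960, 21×KSh 1,060, 36×KSh 1,560 (q = 94 of N = 151).
ln(z/y) terms: ln(1860/960) = 0.6614 (×37); ln(1860/1060) = 0.5623 (×21); ln(1860/1560) = 0.1759 (×36).
W = 42.612267 / 151 = 0.282.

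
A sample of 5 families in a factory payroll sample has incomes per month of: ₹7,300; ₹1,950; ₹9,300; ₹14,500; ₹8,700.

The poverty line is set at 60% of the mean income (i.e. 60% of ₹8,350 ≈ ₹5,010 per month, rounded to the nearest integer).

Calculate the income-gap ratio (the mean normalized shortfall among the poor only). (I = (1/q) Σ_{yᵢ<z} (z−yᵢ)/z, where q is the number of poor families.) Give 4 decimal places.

Below the line: ₹1,950 (q = 1 of N = 5).
Shortfall ratios (z−y)/z: 0.6108; sum = 0.610778.
The income-gap ratio divides by q (the poor only): 0.610778 / 1 = 0.6108.

0.6108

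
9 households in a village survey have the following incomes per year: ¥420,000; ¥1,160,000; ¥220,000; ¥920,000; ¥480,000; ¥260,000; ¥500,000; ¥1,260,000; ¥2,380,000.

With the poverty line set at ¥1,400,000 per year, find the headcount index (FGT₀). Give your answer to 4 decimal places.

8 of the 9 households have income below ¥1,400,000.
H = 8/9 = 0.8889.

0.8889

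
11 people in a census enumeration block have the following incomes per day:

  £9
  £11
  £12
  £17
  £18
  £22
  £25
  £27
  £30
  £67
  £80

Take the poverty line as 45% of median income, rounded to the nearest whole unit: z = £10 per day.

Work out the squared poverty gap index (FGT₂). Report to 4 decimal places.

0.0009

Incomes under z: £9 (q = 1 of N = 11).
Relative gaps: (10−9)/10 = 0.1000.
Squared: 0.0100.
Sum = 0.010000; P₂ = 0.010000 / 11 = 0.0009.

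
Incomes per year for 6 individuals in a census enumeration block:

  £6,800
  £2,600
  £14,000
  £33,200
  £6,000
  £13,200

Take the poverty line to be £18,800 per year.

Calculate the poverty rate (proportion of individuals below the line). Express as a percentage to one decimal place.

5 of the 6 individuals have income below £18,800.
H = 5/6 = 83.3%.

83.3%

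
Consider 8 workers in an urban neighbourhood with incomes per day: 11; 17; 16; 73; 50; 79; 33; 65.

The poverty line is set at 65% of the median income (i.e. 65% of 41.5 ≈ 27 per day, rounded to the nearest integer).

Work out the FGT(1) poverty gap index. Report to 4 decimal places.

0.1713

Below the line: 11, 16, 17 (q = 3 of N = 8).
Shortfall ratios: (27−11)/27 = 0.5926; (27−16)/27 = 0.4074; (27−17)/27 = 0.3704.
Sum of shortfalls = 1.370370; P₁ averages over all N: 1.370370 / 8 = 0.1713.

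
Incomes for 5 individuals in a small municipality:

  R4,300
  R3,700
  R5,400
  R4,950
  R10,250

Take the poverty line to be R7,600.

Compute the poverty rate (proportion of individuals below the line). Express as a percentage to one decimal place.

80.0%

4 of the 5 individuals have income below R7,600.
H = 4/5 = 80.0%.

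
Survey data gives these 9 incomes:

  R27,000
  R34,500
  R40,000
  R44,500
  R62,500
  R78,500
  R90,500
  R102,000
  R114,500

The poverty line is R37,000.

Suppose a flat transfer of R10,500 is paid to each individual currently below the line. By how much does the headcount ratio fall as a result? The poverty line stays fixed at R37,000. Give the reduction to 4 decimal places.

0.2222

Before: below the line — R27,000, R34,500; headcount ratio = 0.222222.
After the R10,500 transfer: below the line — none; headcount ratio = 0.000000.
Reduction = 0.222222 − 0.000000 = 0.2222.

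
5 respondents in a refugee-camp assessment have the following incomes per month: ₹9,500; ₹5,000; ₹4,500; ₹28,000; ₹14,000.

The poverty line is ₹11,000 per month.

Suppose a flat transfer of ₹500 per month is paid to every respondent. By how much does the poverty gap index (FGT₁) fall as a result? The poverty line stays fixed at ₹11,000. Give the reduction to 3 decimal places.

Before: below the line — ₹4,500, ₹5,000, ₹9,500; poverty gap index (FGT₁) = 0.25455.
After the ₹500 transfer: below the line — ₹5,000, ₹5,500, ₹10,000; poverty gap index (FGT₁) = 0.22727.
Reduction = 0.25455 − 0.22727 = 0.027.

0.027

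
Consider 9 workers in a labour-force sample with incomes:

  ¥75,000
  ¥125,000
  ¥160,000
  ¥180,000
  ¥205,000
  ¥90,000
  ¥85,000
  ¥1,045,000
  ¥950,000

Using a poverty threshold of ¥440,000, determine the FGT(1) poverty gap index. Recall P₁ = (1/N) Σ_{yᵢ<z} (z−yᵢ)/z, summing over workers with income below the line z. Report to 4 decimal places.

Poor units: ¥75,000, ¥85,000, ¥90,000, ¥125,000, ¥160,000, ¥180,000, ¥205,000 (q = 7 of N = 9).
Shortfall ratios: (440000−75000)/440000 = 0.8295; (440000−85000)/440000 = 0.8068; (440000−90000)/440000 = 0.7955; (440000−125000)/440000 = 0.7159; (440000−160000)/440000 = 0.6364; (440000−180000)/440000 = 0.5909; (440000−205000)/440000 = 0.5341.
Σ = 4.909091. Dividing by the full population N = 9 gives P₁ = 0.5455.

0.5455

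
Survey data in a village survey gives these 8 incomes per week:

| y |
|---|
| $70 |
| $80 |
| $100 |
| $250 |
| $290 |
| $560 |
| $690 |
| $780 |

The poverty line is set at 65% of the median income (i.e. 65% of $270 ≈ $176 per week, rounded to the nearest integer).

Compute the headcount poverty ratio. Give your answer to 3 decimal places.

0.375

3 of the 8 individuals have income below $176.
H = 3/8 = 0.375.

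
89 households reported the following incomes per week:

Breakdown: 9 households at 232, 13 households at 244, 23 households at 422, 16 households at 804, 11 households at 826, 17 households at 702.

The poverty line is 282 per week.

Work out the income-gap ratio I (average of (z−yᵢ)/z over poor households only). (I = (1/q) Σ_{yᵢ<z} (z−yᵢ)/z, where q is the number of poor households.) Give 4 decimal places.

Below z: 9×232, 13×244 (q = 22 of N = 89).
Relative gaps: 0.1773 (×9), 0.1348 (×13); sum = 3.347518.
I averages over the q = 22 poor units only: 3.347518 / 22 = 0.1522.

0.1522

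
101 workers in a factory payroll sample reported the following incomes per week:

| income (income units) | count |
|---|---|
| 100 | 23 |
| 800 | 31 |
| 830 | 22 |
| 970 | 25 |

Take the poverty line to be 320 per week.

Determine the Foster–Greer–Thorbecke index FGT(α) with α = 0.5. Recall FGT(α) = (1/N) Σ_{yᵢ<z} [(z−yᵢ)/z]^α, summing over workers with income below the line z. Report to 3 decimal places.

0.189

Below z: 23×100 (q = 23 of N = 101).
Relative gaps: (320−100)/320 = 0.6875 (×23).
Raised to α = 0.5: 0.82916 (×23).
Sum = 19.070593; FGT(0.5) = 19.070593 / 101 = 0.189.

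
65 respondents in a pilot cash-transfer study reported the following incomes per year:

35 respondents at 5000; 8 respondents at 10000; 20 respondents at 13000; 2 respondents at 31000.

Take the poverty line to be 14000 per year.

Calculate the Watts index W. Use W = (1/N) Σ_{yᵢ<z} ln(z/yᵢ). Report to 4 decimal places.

0.6186

Incomes under z: 35×5000, 8×10000, 20×13000 (q = 63 of N = 65).
ln(z/y) terms: ln(14000/5000) = 1.0296 (×35); ln(14000/10000) = 0.3365 (×8); ln(14000/13000) = 0.0741 (×20).
W = 40.210617 / 65 = 0.6186.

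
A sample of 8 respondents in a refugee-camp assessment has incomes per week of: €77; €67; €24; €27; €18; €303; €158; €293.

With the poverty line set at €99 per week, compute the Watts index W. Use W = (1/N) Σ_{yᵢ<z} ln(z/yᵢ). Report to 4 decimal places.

0.6329

Poor units: €18, €24, €27, €67, €77 (q = 5 of N = 8).
ln(z/y) terms: ln(99/18) = 1.7047; ln(99/24) = 1.4171; ln(99/27) = 1.2993; ln(99/67) = 0.3904; ln(99/77) = 0.2513.
W = 5.062839 / 8 = 0.6329.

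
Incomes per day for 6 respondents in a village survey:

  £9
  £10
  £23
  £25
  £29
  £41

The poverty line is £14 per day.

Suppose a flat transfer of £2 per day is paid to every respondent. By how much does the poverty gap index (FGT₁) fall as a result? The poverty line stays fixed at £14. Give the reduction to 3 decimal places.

Before: below the line — £9, £10; poverty gap index (FGT₁) = 0.10714.
After the £2 transfer: below the line — £11, £12; poverty gap index (FGT₁) = 0.05952.
Reduction = 0.10714 − 0.05952 = 0.048.

0.048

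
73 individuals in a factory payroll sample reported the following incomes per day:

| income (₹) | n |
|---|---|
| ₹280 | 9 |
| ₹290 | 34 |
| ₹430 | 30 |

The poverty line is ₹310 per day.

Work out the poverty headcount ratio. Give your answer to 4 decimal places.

0.5890

43 of the 73 individuals have income below ₹310.
H = 43/73 = 0.5890.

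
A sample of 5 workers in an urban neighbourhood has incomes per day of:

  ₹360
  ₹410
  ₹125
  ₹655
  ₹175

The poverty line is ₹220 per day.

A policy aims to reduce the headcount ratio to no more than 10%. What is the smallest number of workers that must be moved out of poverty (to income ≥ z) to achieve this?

2

2 of the 5 workers are poor, so H = 2/5 = 0.400.
A headcount ratio of at most 10% allows at most ⌊0.10 × 5⌋ = 0 poor workers.
So at least 2 − 0 = 2 must be lifted.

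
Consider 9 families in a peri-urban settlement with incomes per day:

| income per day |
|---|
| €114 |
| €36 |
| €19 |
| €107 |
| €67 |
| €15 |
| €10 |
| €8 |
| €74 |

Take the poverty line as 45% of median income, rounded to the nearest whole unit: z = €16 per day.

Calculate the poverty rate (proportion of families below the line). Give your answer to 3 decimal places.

0.333

3 of the 9 families have income below €16.
H = 3/9 = 0.333.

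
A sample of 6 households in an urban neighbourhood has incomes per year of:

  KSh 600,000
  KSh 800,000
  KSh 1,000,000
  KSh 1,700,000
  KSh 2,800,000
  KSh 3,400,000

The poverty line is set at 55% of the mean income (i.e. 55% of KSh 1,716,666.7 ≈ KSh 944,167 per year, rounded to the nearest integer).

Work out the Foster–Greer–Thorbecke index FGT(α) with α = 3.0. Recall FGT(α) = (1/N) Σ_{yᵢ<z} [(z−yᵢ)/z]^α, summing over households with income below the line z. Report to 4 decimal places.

Below the line: KSh 600,000, KSh 800,000 (q = 2 of N = 6).
Relative gaps: (944167−600000)/944167 = 0.3645; (944167−800000)/944167 = 0.1527.
Raised to α = 3.0: 0.04844; 0.00356.
Sum = 0.051995; FGT(3.0) = 0.051995 / 6 = 0.0087.

0.0087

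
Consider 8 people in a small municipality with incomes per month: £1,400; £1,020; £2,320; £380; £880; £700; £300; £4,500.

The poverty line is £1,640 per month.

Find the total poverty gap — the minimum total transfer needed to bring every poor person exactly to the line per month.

Below z: £300, £380, £700, £880, £1,020, £1,400 (q = 6 of N = 8).
Individual gaps: 1640−300 = 1340; 1640−380 = 1260; 1640−700 = 940; 1640−880 = 760; 1640−1020 = 620; 1640−1400 = 240.
Aggregate gap = £5,160.

£5,160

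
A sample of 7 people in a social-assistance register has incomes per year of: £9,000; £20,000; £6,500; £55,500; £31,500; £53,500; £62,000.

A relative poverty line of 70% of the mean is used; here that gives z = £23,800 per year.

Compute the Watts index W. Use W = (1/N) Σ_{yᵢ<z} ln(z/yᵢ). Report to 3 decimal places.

0.349

Below the line: £6,500, £9,000, £20,000 (q = 3 of N = 7).
Log shortfalls: ln(23800/6500) = 1.2979; ln(23800/9000) = 0.9725; ln(23800/20000) = 0.1740.
W = 2.444298 / 7 = 0.349.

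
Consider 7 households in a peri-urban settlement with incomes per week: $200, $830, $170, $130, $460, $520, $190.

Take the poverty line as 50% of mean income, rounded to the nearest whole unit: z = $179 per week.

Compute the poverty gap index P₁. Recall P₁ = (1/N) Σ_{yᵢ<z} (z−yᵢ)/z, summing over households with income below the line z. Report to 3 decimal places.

Below z: $130, $170 (q = 2 of N = 7).
Gap ratios (z−y)/z: (179−130)/179 = 0.2737; (179−170)/179 = 0.0503.
Σ = 0.324022. Dividing by the full population N = 7 gives P₁ = 0.046.

0.046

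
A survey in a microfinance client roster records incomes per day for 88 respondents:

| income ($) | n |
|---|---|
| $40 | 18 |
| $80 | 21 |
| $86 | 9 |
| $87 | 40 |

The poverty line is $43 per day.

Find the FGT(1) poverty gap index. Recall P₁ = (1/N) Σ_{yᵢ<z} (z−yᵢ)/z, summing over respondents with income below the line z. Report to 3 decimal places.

0.014

Below z: 18×$40 (q = 18 of N = 88).
Normalized shortfalls: (43−40)/43 = 0.0698 (×18).
Sum of shortfalls = 1.255814; P₁ averages over all N: 1.255814 / 88 = 0.014.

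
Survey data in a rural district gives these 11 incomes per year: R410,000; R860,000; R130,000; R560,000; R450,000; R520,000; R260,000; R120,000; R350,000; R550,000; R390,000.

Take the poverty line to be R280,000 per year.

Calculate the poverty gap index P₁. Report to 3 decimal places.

Poor units: R120,000, R130,000, R260,000 (q = 3 of N = 11).
Relative gaps: (280000−120000)/280000 = 0.5714; (280000−130000)/280000 = 0.5357; (280000−260000)/280000 = 0.0714.
Σ = 1.178571. Dividing by the full population N = 11 gives P₁ = 0.107.

0.107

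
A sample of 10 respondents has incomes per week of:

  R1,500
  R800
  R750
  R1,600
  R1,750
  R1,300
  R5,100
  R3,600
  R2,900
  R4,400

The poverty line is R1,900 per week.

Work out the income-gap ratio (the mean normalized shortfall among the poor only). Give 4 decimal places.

0.3246

Below the line: R750, R800, R1,300, R1,500, R1,600, R1,750 (q = 6 of N = 10).
Relative gaps: 0.6053, 0.5789, 0.3158, 0.2105, 0.1579, 0.0789; sum = 1.947368.
The income-gap ratio divides by q (the poor only): 1.947368 / 6 = 0.3246.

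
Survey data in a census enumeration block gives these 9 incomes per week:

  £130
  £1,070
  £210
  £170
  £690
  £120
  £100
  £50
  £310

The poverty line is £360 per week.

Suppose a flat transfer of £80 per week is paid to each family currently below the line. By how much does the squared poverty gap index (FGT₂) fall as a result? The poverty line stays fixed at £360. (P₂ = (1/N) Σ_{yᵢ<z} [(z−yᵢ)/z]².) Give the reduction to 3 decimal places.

0.159

Before: below the line — £50, £100, £120, £130, £170, £210, £310; squared poverty gap index (FGT₂) = 0.28747.
After the £80 transfer: below the line — £130, £180, £200, £210, £250, £290; squared poverty gap index (FGT₂) = 0.12894.
Reduction = 0.28747 − 0.12894 = 0.159.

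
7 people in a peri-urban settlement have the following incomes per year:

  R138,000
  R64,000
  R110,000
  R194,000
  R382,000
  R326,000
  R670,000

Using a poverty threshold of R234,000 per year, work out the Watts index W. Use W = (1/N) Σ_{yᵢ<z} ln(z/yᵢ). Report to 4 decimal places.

Poor units: R64,000, R110,000, R138,000, R194,000 (q = 4 of N = 7).
ln(z/y) terms: ln(234000/64000) = 1.2964; ln(234000/110000) = 0.7548; ln(234000/138000) = 0.5281; ln(234000/194000) = 0.1875.
W = 2.766809 / 7 = 0.3953.

0.3953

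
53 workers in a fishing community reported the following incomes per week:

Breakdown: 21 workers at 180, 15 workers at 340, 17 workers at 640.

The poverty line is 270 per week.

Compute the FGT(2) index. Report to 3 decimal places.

Below z: 21×180 (q = 21 of N = 53).
Shortfall ratios: (270−180)/270 = 0.3333 (×21).
Squared: 0.1111 (×21).
Sum = 2.333333; P₂ = 2.333333 / 53 = 0.044.

0.044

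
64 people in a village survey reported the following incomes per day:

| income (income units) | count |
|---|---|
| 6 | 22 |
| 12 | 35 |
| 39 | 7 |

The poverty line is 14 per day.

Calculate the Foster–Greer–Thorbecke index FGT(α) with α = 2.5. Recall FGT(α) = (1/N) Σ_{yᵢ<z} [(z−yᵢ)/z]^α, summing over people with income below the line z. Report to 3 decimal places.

0.089

Incomes under z: 22×6, 35×12 (q = 57 of N = 64).
Relative gaps: (14−6)/14 = 0.5714 (×22); (14−12)/14 = 0.1429 (×35).
Raised to α = 2.5: 0.24683 (×22); 0.00771 (×35).
Sum = 5.700321; FGT(2.5) = 5.700321 / 64 = 0.089.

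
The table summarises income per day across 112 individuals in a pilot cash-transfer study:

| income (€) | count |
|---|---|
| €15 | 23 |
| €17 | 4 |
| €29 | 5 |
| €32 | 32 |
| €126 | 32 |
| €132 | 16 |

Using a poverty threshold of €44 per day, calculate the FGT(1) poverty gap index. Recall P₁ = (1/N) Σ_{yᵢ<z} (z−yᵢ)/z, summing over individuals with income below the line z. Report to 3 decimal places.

0.250

Poor units: 23×€15, 4×€17, 5×€29, 32×€32 (q = 64 of N = 112).
Shortfall ratios: (44−15)/44 = 0.6591 (×23); (44−17)/44 = 0.6136 (×4); (44−29)/44 = 0.3409 (×5); (44−32)/44 = 0.2727 (×32).
Σ = 28.045455. Dividing by the full population N = 112 gives P₁ = 0.250.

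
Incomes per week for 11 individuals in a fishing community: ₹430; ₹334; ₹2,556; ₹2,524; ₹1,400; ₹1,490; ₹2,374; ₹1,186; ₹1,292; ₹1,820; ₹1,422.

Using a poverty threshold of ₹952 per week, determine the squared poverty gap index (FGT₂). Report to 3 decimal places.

0.066

Below the line: ₹334, ₹430 (q = 2 of N = 11).
Shortfall ratios: (952−334)/952 = 0.6492; (952−430)/952 = 0.5483.
Squared: 0.4214; 0.3007.
Sum = 0.722062; P₂ = 0.722062 / 11 = 0.066.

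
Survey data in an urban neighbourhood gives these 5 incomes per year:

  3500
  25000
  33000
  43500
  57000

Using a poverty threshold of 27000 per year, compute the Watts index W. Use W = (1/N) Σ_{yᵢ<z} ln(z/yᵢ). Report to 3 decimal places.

Below z: 3500, 25000 (q = 2 of N = 5).
Log gaps: ln(27000/3500) = 2.0431; ln(27000/25000) = 0.0770.
W = 2.120035 / 5 = 0.424.

0.424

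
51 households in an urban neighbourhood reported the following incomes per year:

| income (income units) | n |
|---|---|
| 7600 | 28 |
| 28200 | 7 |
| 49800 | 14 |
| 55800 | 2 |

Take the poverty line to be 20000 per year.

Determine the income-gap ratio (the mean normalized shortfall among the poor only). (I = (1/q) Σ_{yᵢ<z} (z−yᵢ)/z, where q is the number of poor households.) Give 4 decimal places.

0.6200

Below z: 28×7600 (q = 28 of N = 51).
Relative gaps: 0.6200 (×28); sum = 17.360000.
I averages over the q = 28 poor units only: 17.360000 / 28 = 0.6200.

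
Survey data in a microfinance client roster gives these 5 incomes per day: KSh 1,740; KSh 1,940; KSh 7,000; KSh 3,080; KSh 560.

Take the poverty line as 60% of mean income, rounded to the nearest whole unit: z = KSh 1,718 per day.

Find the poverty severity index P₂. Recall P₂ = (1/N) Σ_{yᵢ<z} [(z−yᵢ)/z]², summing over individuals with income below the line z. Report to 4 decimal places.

0.0909

Below the line: KSh 560 (q = 1 of N = 5).
Normalized shortfalls: (1718−560)/1718 = 0.6740.
Squared: 0.4543.
Sum = 0.454329; P₂ = 0.454329 / 5 = 0.0909.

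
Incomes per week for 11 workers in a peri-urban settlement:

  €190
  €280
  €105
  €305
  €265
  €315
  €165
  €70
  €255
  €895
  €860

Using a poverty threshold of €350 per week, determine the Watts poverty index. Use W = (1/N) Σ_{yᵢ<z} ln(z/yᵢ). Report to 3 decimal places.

Poor units: €70, €105, €165, €190, €255, €265, €280, €305, €315 (q = 9 of N = 11).
Log shortfalls: ln(350/70) = 1.6094; ln(350/105) = 1.2040; ln(350/165) = 0.7520; ln(350/190) = 0.6109; ln(350/255) = 0.3167; ln(350/265) = 0.2782; ln(350/280) = 0.2231; ln(350/305) = 0.1376; ln(350/315) = 0.1054.
W = 5.237306 / 11 = 0.476.

0.476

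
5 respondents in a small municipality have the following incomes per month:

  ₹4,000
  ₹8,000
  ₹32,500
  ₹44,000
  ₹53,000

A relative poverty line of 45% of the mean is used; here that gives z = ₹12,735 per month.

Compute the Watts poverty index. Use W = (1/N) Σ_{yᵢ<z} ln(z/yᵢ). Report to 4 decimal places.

0.3246

Below the line: ₹4,000, ₹8,000 (q = 2 of N = 5).
Log gaps: ln(12735/4000) = 1.1581; ln(12735/8000) = 0.4649.
W = 1.622972 / 5 = 0.3246.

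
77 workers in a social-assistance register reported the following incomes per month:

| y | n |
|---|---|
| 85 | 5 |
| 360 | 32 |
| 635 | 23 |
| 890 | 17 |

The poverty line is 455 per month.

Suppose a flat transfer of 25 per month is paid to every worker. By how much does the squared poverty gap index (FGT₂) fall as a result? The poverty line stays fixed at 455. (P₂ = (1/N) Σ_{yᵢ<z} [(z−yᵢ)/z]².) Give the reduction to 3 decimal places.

0.014

Before: below the line — 5×85, 32×360; squared poverty gap index (FGT₂) = 0.06106.
After the 25 transfer: below the line — 5×110, 32×385; squared poverty gap index (FGT₂) = 0.04717.
Reduction = 0.06106 − 0.04717 = 0.014.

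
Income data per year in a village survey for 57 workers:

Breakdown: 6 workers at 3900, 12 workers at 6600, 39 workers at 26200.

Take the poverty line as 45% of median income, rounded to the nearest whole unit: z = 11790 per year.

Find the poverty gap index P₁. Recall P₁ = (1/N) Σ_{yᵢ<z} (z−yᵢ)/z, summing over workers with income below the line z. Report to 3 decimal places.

0.163

Poor units: 6×3900, 12×6600 (q = 18 of N = 57).
Gap ratios (z−y)/z: (11790−3900)/11790 = 0.6692 (×6); (11790−6600)/11790 = 0.4402 (×12).
Σ = 9.297710. Dividing by the full population N = 57 gives P₁ = 0.163.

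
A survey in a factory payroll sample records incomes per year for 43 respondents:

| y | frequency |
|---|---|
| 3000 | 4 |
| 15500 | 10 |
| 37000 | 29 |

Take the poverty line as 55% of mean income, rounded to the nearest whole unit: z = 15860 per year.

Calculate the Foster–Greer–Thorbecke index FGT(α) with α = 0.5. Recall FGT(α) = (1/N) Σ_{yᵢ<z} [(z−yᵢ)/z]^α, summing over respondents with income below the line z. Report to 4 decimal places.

Below z: 4×3000, 10×15500 (q = 14 of N = 43).
Relative gaps: (15860−3000)/15860 = 0.8108 (×4); (15860−15500)/15860 = 0.0227 (×10).
Raised to α = 0.5: 0.90047 (×4); 0.15066 (×10).
Sum = 5.108483; FGT(0.5) = 5.108483 / 43 = 0.1188.

0.1188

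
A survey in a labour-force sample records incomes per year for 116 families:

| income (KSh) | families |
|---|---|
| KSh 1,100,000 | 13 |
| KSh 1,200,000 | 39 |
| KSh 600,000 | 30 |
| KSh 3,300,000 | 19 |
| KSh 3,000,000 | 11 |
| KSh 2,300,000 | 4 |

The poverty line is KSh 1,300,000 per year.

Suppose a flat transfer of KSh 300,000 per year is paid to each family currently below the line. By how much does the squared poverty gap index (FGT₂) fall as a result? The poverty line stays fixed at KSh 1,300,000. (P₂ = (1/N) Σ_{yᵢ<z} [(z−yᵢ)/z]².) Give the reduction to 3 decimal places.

Before: below the line — 30×KSh 600,000, 13×KSh 1,100,000, 39×KSh 1,200,000; squared poverty gap index (FGT₂) = 0.07963.
After the KSh 300,000 transfer: below the line — 30×KSh 900,000; squared poverty gap index (FGT₂) = 0.02448.
Reduction = 0.07963 − 0.02448 = 0.055.

0.055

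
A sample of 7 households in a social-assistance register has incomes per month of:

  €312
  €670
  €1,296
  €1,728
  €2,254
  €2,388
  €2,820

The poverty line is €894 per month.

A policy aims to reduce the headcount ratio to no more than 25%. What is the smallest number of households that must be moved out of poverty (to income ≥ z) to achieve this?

1

2 of the 7 households are poor, so H = 2/7 = 0.286.
A headcount ratio of at most 25% allows at most ⌊0.25 × 7⌋ = 1 poor households.
So at least 2 − 1 = 1 must be lifted.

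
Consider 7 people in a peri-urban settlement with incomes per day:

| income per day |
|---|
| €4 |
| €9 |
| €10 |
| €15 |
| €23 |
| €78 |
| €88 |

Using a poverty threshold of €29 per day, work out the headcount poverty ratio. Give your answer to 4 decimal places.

5 of the 7 people have income below €29.
H = 5/7 = 0.7143.

0.7143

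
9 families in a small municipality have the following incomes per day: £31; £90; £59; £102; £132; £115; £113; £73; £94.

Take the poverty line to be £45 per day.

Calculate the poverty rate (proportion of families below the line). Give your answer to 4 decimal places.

1 of the 9 families have income below £45.
H = 1/9 = 0.1111.

0.1111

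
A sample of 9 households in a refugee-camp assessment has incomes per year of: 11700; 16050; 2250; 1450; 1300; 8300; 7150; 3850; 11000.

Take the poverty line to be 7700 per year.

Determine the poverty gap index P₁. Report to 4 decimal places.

Below the line: 1300, 1450, 2250, 3850, 7150 (q = 5 of N = 9).
Shortfall ratios: (7700−1300)/7700 = 0.8312; (7700−1450)/7700 = 0.8117; (7700−2250)/7700 = 0.7078; (7700−3850)/7700 = 0.5000; (7700−7150)/7700 = 0.0714.
Σ = 2.922078. Dividing by the full population N = 9 gives P₁ = 0.3247.

0.3247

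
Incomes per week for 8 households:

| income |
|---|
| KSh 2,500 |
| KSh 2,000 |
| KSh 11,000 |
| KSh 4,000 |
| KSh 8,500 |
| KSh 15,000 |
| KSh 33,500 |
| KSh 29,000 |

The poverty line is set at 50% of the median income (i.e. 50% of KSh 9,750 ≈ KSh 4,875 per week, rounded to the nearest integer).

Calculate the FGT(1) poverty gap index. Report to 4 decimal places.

Below z: KSh 2,000, KSh 2,500, KSh 4,000 (q = 3 of N = 8).
Normalized shortfalls: (4875−2000)/4875 = 0.5897; (4875−2500)/4875 = 0.4872; (4875−4000)/4875 = 0.1795.
Sum of shortfalls = 1.256410; P₁ averages over all N: 1.256410 / 8 = 0.1571.

0.1571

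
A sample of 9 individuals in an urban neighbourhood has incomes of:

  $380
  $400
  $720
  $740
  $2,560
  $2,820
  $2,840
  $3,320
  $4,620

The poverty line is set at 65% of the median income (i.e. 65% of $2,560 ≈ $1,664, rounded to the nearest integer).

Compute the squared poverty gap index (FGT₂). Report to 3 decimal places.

Poor units: $380, $400, $720, $740 (q = 4 of N = 9).
Normalized shortfalls: (1664−380)/1664 = 0.7716; (1664−400)/1664 = 0.7596; (1664−720)/1664 = 0.5673; (1664−740)/1664 = 0.5553.
Squared: 0.5954; 0.5770; 0.3218; 0.3083.
Sum = 1.802619; P₂ = 1.802619 / 9 = 0.200.

0.200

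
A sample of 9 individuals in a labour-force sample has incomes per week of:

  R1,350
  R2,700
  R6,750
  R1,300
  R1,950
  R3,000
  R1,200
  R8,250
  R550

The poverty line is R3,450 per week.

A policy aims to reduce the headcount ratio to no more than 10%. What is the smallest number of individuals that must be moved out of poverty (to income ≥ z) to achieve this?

7

7 of the 9 individuals are poor, so H = 7/9 = 0.778.
A headcount ratio of at most 10% allows at most ⌊0.10 × 9⌋ = 0 poor individuals.
So at least 7 − 0 = 7 must be lifted.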